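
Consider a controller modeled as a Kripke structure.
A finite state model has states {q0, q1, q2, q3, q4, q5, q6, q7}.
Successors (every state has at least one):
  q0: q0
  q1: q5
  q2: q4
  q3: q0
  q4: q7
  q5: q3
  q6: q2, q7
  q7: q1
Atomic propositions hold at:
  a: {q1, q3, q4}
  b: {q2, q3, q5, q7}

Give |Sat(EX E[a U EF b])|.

6

EF b: least fixpoint, start Z0 = {q2, q3, q5, q7}, add states with some successor in Z. Z1 = {q1, q2, q3, q4, q5, q6, q7}; fixed.
Sat(EF b) = {q1, q2, q3, q4, q5, q6, q7}
E[a U EF b]: least fixpoint, start Z0 = Sat(EF b) = {q1, q2, q3, q4, q5, q6, q7}, add states in Sat(a) with some successor in Z. Already a fixed point.
Sat(E[a U EF b]) = {q1, q2, q3, q4, q5, q6, q7}
Sat(EX E[a U EF b]) = {s : some successor in {q1, q2, q3, q4, q5, q6, q7}} = {q1, q2, q4, q5, q6, q7}
|Sat(EX E[a U EF b])| = |{q1, q2, q4, q5, q6, q7}| = 6.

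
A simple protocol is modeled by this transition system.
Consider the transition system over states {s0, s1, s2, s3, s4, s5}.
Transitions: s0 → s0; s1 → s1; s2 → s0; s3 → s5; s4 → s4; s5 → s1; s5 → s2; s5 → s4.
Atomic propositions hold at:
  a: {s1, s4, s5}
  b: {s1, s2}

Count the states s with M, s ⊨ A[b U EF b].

EF b: least fixpoint, start Z0 = {s1, s2}, add states with some successor in Z. Z1 = {s1, s2, s5}; Z2 = {s1, s2, s3, s5}; fixed.
Sat(EF b) = {s1, s2, s3, s5}
A[b U EF b]: least fixpoint, start Z0 = Sat(EF b) = {s1, s2, s3, s5}, add states in Sat(b) with every successor in Z. Already a fixed point.
Sat(A[b U EF b]) = {s1, s2, s3, s5}
|Sat(A[b U EF b])| = |{s1, s2, s3, s5}| = 4.

4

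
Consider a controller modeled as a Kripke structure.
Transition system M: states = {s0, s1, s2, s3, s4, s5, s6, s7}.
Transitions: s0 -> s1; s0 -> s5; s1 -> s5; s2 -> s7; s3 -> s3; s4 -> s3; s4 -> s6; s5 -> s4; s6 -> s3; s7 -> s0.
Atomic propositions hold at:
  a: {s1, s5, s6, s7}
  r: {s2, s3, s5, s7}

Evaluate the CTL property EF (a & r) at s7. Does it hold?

Sat(a & r) = {s5, s7}
EF (a & r): least fixpoint, start Z0 = {s5, s7}, add states with some successor in Z. Z1 = {s0, s1, s2, s5, s7}; fixed.
Sat(EF (a & r)) = {s0, s1, s2, s5, s7}
s7 ∈ Sat(EF (a & r)) = {s0, s1, s2, s5, s7}, so the formula holds at s7.

Yes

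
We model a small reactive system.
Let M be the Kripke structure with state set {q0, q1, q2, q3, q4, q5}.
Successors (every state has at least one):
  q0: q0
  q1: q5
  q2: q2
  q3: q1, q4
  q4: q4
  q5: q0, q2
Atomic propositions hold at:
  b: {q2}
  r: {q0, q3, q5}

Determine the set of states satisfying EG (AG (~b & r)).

Sat(~b) = {q0, q1, q3, q4, q5}
Sat(~b & r) = {q0, q3, q5}
AG (~b & r): greatest fixpoint, start Z0 = {q0, q3, q5}, keep only states in Sat with every successor in Z. Z1 = {q0}; fixed.
Sat(AG (~b & r)) = {q0}
EG (AG (~b & r)): greatest fixpoint, start Z0 = {q0}, keep only states in Sat with some successor in Z. Already a fixed point.
Sat(EG (AG (~b & r))) = {q0}

{q0}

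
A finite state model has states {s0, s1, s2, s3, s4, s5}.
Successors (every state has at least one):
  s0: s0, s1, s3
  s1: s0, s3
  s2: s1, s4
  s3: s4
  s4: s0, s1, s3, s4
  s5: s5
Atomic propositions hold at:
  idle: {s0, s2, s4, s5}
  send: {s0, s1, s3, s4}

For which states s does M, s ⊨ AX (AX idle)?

{s5}

Sat(AX idle) = {s : every successor in {s0, s2, s4, s5}} = {s3, s5}
Sat(AX (AX idle)) = {s : every successor in {s3, s5}} = {s5}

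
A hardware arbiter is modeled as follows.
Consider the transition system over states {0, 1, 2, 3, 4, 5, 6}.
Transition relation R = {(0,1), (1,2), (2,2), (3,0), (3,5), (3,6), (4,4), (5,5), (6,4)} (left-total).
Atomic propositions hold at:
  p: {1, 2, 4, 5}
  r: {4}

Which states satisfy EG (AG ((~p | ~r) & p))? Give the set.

{1, 2, 5}

Sat(~p) = {0, 3, 6}
Sat(~r) = {0, 1, 2, 3, 5, 6}
Sat(~p | ~r) = {0, 1, 2, 3, 5, 6}
Sat((~p | ~r) & p) = {1, 2, 5}
AG ((~p | ~r) & p): greatest fixpoint, start Z0 = {1, 2, 5}, keep only states in Sat with every successor in Z. Already a fixed point.
Sat(AG ((~p | ~r) & p)) = {1, 2, 5}
EG (AG ((~p | ~r) & p)): greatest fixpoint, start Z0 = {1, 2, 5}, keep only states in Sat with some successor in Z. Already a fixed point.
Sat(EG (AG ((~p | ~r) & p))) = {1, 2, 5}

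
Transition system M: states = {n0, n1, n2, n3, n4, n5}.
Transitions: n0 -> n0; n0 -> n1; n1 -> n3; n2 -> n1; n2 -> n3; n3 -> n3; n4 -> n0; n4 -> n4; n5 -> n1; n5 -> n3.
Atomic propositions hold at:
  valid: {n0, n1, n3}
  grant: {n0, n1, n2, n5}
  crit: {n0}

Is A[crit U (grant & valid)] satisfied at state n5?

Sat(grant & valid) = {n0, n1}
A[crit U (grant & valid)]: least fixpoint, start Z0 = Sat((grant & valid)) = {n0, n1}, add states in Sat(crit) with every successor in Z. Already a fixed point.
Sat(A[crit U (grant & valid)]) = {n0, n1}
n5 ∉ Sat(A[crit U (grant & valid)]) = {n0, n1}, so the formula does not hold at n5.

No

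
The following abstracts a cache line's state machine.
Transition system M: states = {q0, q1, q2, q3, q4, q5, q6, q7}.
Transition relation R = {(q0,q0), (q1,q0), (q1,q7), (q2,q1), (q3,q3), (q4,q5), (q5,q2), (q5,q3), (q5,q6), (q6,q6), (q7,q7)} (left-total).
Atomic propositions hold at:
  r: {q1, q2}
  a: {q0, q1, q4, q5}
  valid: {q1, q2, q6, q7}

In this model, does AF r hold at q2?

AF r: least fixpoint, start Z0 = {q1, q2}, add states with every successor in Z. Already a fixed point.
Sat(AF r) = {q1, q2}
q2 ∈ Sat(AF r) = {q1, q2}, so the formula holds at q2.

Yes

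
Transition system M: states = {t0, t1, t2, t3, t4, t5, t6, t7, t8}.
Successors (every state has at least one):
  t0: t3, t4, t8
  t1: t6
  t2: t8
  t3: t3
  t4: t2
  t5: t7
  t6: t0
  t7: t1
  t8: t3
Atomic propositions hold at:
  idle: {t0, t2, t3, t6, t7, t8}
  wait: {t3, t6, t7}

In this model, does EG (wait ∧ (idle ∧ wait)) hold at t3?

Sat(idle ∧ wait) = {t3, t6, t7}
Sat(wait ∧ (idle ∧ wait)) = {t3, t6, t7}
EG (wait ∧ (idle ∧ wait)): greatest fixpoint, start Z0 = {t3, t6, t7}, keep only states in Sat with some successor in Z. Z1 = {t3}; fixed.
Sat(EG (wait ∧ (idle ∧ wait))) = {t3}
t3 ∈ Sat(EG (wait ∧ (idle ∧ wait))) = {t3}, so the formula holds at t3.

Yes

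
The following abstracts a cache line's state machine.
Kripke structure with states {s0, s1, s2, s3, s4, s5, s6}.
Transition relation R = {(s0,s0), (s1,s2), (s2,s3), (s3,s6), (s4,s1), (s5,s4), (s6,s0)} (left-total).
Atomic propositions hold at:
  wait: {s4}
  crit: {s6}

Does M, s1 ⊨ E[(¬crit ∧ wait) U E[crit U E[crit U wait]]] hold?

No

Sat(¬crit) = {s0, s1, s2, s3, s4, s5}
Sat(¬crit ∧ wait) = {s4}
E[crit U wait]: least fixpoint, start Z0 = Sat(wait) = {s4}, add states in Sat(crit) with some successor in Z. Already a fixed point.
Sat(E[crit U wait]) = {s4}
E[crit U E[crit U wait]]: least fixpoint, start Z0 = Sat(E[crit U wait]) = {s4}, add states in Sat(crit) with some successor in Z. Already a fixed point.
Sat(E[crit U E[crit U wait]]) = {s4}
E[(¬crit ∧ wait) U E[crit U E[crit U wait]]]: least fixpoint, start Z0 = Sat(E[crit U E[crit U wait]]) = {s4}, add states in Sat(¬crit ∧ wait) with some successor in Z. Already a fixed point.
Sat(E[(¬crit ∧ wait) U E[crit U E[crit U wait]]]) = {s4}
s1 ∉ Sat(E[(¬crit ∧ wait) U E[crit U E[crit U wait]]]) = {s4}, so the formula does not hold at s1.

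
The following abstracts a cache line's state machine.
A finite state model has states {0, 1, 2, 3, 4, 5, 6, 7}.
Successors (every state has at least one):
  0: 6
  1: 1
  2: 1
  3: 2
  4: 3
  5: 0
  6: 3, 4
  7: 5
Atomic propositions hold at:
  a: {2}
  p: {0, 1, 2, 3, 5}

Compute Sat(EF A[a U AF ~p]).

Sat(~p) = {4, 6, 7}
AF ~p: least fixpoint, start Z0 = {4, 6, 7}, add states with every successor in Z. Z1 = {0, 4, 6, 7}; Z2 = {0, 4, 5, 6, 7}; fixed.
Sat(AF ~p) = {0, 4, 5, 6, 7}
A[a U AF ~p]: least fixpoint, start Z0 = Sat(AF ~p) = {0, 4, 5, 6, 7}, add states in Sat(a) with every successor in Z. Already a fixed point.
Sat(A[a U AF ~p]) = {0, 4, 5, 6, 7}
EF A[a U AF ~p]: least fixpoint, start Z0 = {0, 4, 5, 6, 7}, add states with some successor in Z. Already a fixed point.
Sat(EF A[a U AF ~p]) = {0, 4, 5, 6, 7}

{0, 4, 5, 6, 7}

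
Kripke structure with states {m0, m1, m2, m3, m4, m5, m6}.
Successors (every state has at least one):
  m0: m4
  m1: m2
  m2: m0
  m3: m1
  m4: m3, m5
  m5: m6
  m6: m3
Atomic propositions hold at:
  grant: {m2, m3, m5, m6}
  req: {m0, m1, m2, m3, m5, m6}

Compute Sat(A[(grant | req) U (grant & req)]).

Sat(grant | req) = {m0, m1, m2, m3, m5, m6}
Sat(grant & req) = {m2, m3, m5, m6}
A[(grant | req) U (grant & req)]: least fixpoint, start Z0 = Sat((grant & req)) = {m2, m3, m5, m6}, add states in Sat(grant | req) with every successor in Z. Z1 = {m1, m2, m3, m5, m6}; fixed.
Sat(A[(grant | req) U (grant & req)]) = {m1, m2, m3, m5, m6}

{m1, m2, m3, m5, m6}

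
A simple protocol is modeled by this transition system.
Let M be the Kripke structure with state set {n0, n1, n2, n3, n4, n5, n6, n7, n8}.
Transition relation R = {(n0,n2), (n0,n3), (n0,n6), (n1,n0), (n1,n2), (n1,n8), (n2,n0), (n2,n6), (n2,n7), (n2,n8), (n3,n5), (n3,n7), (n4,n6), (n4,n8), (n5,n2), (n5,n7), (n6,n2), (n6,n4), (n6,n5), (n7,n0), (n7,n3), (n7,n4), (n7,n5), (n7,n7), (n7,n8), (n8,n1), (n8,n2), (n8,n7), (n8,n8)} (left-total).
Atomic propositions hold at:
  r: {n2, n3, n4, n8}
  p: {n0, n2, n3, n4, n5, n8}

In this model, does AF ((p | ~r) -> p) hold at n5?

Sat(~r) = {n0, n1, n5, n6, n7}
Sat(p | ~r) = {n0, n1, n2, n3, n4, n5, n6, n7, n8}
Sat((p | ~r) -> p) = {n0, n2, n3, n4, n5, n8}
AF ((p | ~r) -> p): least fixpoint, start Z0 = {n0, n2, n3, n4, n5, n8}, add states with every successor in Z. Z1 = {n0, n1, n2, n3, n4, n5, n6, n8}; fixed.
Sat(AF ((p | ~r) -> p)) = {n0, n1, n2, n3, n4, n5, n6, n8}
n5 ∈ Sat(AF ((p | ~r) -> p)) = {n0, n1, n2, n3, n4, n5, n6, n8}, so the formula holds at n5.

Yes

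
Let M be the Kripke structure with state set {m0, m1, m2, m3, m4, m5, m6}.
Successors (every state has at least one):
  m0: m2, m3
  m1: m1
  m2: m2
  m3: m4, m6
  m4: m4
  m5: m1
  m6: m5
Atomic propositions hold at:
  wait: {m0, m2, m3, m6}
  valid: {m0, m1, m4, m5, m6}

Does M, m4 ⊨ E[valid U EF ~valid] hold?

Sat(~valid) = {m2, m3}
EF ~valid: least fixpoint, start Z0 = {m2, m3}, add states with some successor in Z. Z1 = {m0, m2, m3}; fixed.
Sat(EF ~valid) = {m0, m2, m3}
E[valid U EF ~valid]: least fixpoint, start Z0 = Sat(EF ~valid) = {m0, m2, m3}, add states in Sat(valid) with some successor in Z. Already a fixed point.
Sat(E[valid U EF ~valid]) = {m0, m2, m3}
m4 ∉ Sat(E[valid U EF ~valid]) = {m0, m2, m3}, so the formula does not hold at m4.

No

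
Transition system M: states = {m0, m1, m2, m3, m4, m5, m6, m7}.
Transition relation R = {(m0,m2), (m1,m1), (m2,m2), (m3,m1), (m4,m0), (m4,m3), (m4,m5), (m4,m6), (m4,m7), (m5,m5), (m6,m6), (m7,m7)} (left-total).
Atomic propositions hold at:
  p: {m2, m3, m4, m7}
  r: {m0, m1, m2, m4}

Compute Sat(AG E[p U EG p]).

{m2, m7}

EG p: greatest fixpoint, start Z0 = {m2, m3, m4, m7}, keep only states in Sat with some successor in Z. Z1 = {m2, m4, m7}; fixed.
Sat(EG p) = {m2, m4, m7}
E[p U EG p]: least fixpoint, start Z0 = Sat(EG p) = {m2, m4, m7}, add states in Sat(p) with some successor in Z. Already a fixed point.
Sat(E[p U EG p]) = {m2, m4, m7}
AG E[p U EG p]: greatest fixpoint, start Z0 = {m2, m4, m7}, keep only states in Sat with every successor in Z. Z1 = {m2, m7}; fixed.
Sat(AG E[p U EG p]) = {m2, m7}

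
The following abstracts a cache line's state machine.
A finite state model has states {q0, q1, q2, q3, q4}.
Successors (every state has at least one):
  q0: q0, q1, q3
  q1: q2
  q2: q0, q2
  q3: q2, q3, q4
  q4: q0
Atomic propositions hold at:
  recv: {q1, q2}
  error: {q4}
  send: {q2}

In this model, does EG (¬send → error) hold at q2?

Yes

Sat(¬send) = {q0, q1, q3, q4}
Sat(¬send → error) = {q2, q4}
EG (¬send → error): greatest fixpoint, start Z0 = {q2, q4}, keep only states in Sat with some successor in Z. Z1 = {q2}; fixed.
Sat(EG (¬send → error)) = {q2}
q2 ∈ Sat(EG (¬send → error)) = {q2}, so the formula holds at q2.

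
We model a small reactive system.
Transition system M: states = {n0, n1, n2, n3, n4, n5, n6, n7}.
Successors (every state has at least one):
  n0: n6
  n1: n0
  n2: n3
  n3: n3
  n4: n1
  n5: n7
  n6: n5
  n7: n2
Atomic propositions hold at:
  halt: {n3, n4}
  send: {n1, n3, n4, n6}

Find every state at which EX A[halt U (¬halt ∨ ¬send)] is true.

{n0, n1, n4, n5, n6, n7}

Sat(¬halt) = {n0, n1, n2, n5, n6, n7}
Sat(¬send) = {n0, n2, n5, n7}
Sat(¬halt ∨ ¬send) = {n0, n1, n2, n5, n6, n7}
A[halt U (¬halt ∨ ¬send)]: least fixpoint, start Z0 = Sat((¬halt ∨ ¬send)) = {n0, n1, n2, n5, n6, n7}, add states in Sat(halt) with every successor in Z. Z1 = {n0, n1, n2, n4, n5, n6, n7}; fixed.
Sat(A[halt U (¬halt ∨ ¬send)]) = {n0, n1, n2, n4, n5, n6, n7}
Sat(EX A[halt U (¬halt ∨ ¬send)]) = {s : some successor in {n0, n1, n2, n4, n5, n6, n7}} = {n0, n1, n4, n5, n6, n7}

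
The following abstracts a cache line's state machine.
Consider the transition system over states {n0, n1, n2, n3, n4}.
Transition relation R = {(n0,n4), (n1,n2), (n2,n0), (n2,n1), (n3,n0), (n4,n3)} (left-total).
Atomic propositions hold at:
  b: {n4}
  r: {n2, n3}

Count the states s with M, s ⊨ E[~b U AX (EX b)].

Sat(~b) = {n0, n1, n2, n3}
Sat(EX b) = {s : some successor in {n4}} = {n0}
Sat(AX (EX b)) = {s : every successor in {n0}} = {n3}
E[~b U AX (EX b)]: least fixpoint, start Z0 = Sat(AX (EX b)) = {n3}, add states in Sat(~b) with some successor in Z. Already a fixed point.
Sat(E[~b U AX (EX b)]) = {n3}
|Sat(E[~b U AX (EX b)])| = |{n3}| = 1.

1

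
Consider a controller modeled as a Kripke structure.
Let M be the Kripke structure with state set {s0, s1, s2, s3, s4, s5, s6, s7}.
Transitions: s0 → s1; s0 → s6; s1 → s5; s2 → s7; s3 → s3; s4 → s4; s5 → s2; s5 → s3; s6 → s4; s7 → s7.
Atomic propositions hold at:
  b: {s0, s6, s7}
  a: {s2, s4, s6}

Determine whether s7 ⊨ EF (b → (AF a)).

AF a: least fixpoint, start Z0 = {s2, s4, s6}, add states with every successor in Z. Already a fixed point.
Sat(AF a) = {s2, s4, s6}
Sat(b → (AF a)) = {s1, s2, s3, s4, s5, s6}
EF (b → (AF a)): least fixpoint, start Z0 = {s1, s2, s3, s4, s5, s6}, add states with some successor in Z. Z1 = {s0, s1, s2, s3, s4, s5, s6}; fixed.
Sat(EF (b → (AF a))) = {s0, s1, s2, s3, s4, s5, s6}
s7 ∉ Sat(EF (b → (AF a))) = {s0, s1, s2, s3, s4, s5, s6}, so the formula does not hold at s7.

No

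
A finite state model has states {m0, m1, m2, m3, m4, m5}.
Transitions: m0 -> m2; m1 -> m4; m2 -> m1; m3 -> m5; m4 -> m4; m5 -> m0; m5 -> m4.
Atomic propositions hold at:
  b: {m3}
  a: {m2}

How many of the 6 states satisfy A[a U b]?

1

A[a U b]: least fixpoint, start Z0 = Sat(b) = {m3}, add states in Sat(a) with every successor in Z. Already a fixed point.
Sat(A[a U b]) = {m3}
|Sat(A[a U b])| = |{m3}| = 1.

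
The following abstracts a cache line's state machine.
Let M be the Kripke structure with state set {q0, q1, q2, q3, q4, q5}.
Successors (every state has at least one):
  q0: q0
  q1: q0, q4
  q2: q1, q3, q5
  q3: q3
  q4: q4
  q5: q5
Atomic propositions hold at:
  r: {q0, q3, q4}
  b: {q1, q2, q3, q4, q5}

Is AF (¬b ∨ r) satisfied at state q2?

Sat(¬b) = {q0}
Sat(¬b ∨ r) = {q0, q3, q4}
AF (¬b ∨ r): least fixpoint, start Z0 = {q0, q3, q4}, add states with every successor in Z. Z1 = {q0, q1, q3, q4}; fixed.
Sat(AF (¬b ∨ r)) = {q0, q1, q3, q4}
q2 ∉ Sat(AF (¬b ∨ r)) = {q0, q1, q3, q4}, so the formula does not hold at q2.

No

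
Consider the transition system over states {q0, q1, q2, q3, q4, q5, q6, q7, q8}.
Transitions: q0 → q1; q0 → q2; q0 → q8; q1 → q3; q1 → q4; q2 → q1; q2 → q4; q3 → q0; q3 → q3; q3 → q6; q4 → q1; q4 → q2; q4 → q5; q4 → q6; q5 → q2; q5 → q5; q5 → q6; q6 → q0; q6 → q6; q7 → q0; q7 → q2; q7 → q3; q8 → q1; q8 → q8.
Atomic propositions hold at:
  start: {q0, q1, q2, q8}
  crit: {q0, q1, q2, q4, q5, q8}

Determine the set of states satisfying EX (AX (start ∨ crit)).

Sat(start ∨ crit) = {q0, q1, q2, q4, q5, q8}
Sat(AX (start ∨ crit)) = {s : every successor in {q0, q1, q2, q4, q5, q8}} = {q0, q2, q8}
Sat(EX (AX (start ∨ crit))) = {s : some successor in {q0, q2, q8}} = {q0, q3, q4, q5, q6, q7, q8}

{q0, q3, q4, q5, q6, q7, q8}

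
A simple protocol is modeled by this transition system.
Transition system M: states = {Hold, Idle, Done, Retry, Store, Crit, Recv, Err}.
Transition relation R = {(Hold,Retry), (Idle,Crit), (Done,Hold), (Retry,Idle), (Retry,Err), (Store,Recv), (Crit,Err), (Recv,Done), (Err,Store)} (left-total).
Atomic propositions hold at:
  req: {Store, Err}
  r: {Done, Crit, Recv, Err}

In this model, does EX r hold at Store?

Sat(EX r) = {s : some successor in {Done, Crit, Recv, Err}} = {Idle, Retry, Store, Crit, Recv}
Store ∈ Sat(EX r) = {Idle, Retry, Store, Crit, Recv}, so the formula holds at Store.

Yes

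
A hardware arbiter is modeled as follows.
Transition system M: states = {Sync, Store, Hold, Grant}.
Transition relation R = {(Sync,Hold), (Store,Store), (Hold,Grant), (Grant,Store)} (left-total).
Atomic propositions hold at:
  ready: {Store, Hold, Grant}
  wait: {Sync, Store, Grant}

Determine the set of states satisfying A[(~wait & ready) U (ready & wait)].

{Store, Hold, Grant}

Sat(~wait) = {Hold}
Sat(~wait & ready) = {Hold}
Sat(ready & wait) = {Store, Grant}
A[(~wait & ready) U (ready & wait)]: least fixpoint, start Z0 = Sat((ready & wait)) = {Store, Grant}, add states in Sat(~wait & ready) with every successor in Z. Z1 = {Store, Hold, Grant}; fixed.
Sat(A[(~wait & ready) U (ready & wait)]) = {Store, Hold, Grant}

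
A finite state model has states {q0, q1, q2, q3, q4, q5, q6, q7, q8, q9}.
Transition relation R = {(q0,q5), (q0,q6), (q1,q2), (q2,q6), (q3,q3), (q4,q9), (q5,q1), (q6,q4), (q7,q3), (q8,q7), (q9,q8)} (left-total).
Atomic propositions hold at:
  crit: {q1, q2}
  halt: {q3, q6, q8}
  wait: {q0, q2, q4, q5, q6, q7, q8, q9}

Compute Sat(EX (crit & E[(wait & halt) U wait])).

{q1}

Sat(wait & halt) = {q6, q8}
E[(wait & halt) U wait]: least fixpoint, start Z0 = Sat(wait) = {q0, q2, q4, q5, q6, q7, q8, q9}, add states in Sat(wait & halt) with some successor in Z. Already a fixed point.
Sat(E[(wait & halt) U wait]) = {q0, q2, q4, q5, q6, q7, q8, q9}
Sat(crit & E[(wait & halt) U wait]) = {q2}
Sat(EX (crit & E[(wait & halt) U wait])) = {s : some successor in {q2}} = {q1}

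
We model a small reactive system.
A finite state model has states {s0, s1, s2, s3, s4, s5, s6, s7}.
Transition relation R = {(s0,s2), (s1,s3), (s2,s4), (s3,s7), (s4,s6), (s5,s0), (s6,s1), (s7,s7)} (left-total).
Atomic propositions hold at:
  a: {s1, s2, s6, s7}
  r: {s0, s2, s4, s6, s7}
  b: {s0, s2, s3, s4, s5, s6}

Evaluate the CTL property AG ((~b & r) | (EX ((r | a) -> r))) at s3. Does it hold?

Yes

Sat(~b) = {s1, s7}
Sat(~b & r) = {s7}
Sat(r | a) = {s0, s1, s2, s4, s6, s7}
Sat((r | a) -> r) = {s0, s2, s3, s4, s5, s6, s7}
Sat(EX ((r | a) -> r)) = {s : some successor in {s0, s2, s3, s4, s5, s6, s7}} = {s0, s1, s2, s3, s4, s5, s7}
Sat((~b & r) | (EX ((r | a) -> r))) = {s0, s1, s2, s3, s4, s5, s7}
AG ((~b & r) | (EX ((r | a) -> r))): greatest fixpoint, start Z0 = {s0, s1, s2, s3, s4, s5, s7}, keep only states in Sat with every successor in Z. Z1 = {s0, s1, s2, s3, s5, s7}; Z2 = {s0, s1, s3, s5, s7}; Z3 = {s1, s3, s5, s7}; Z4 = {s1, s3, s7}; fixed.
Sat(AG ((~b & r) | (EX ((r | a) -> r)))) = {s1, s3, s7}
s3 ∈ Sat(AG ((~b & r) | (EX ((r | a) -> r)))) = {s1, s3, s7}, so the formula holds at s3.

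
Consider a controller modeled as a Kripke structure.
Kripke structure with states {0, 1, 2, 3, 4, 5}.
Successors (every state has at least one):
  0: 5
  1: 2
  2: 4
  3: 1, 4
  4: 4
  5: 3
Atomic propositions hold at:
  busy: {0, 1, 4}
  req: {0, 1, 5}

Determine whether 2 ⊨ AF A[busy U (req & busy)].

Sat(req & busy) = {0, 1}
A[busy U (req & busy)]: least fixpoint, start Z0 = Sat((req & busy)) = {0, 1}, add states in Sat(busy) with every successor in Z. Already a fixed point.
Sat(A[busy U (req & busy)]) = {0, 1}
AF A[busy U (req & busy)]: least fixpoint, start Z0 = {0, 1}, add states with every successor in Z. Already a fixed point.
Sat(AF A[busy U (req & busy)]) = {0, 1}
2 ∉ Sat(AF A[busy U (req & busy)]) = {0, 1}, so the formula does not hold at 2.

No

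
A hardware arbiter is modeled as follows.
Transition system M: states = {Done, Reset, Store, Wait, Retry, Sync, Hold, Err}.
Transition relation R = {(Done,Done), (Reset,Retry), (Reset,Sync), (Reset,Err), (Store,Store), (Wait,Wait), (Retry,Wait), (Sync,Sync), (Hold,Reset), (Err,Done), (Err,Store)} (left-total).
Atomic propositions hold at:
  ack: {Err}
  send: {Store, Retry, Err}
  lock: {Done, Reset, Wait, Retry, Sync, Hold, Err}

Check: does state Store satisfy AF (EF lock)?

No

EF lock: least fixpoint, start Z0 = {Done, Reset, Wait, Retry, Sync, Hold, Err}, add states with some successor in Z. Already a fixed point.
Sat(EF lock) = {Done, Reset, Wait, Retry, Sync, Hold, Err}
AF (EF lock): least fixpoint, start Z0 = {Done, Reset, Wait, Retry, Sync, Hold, Err}, add states with every successor in Z. Already a fixed point.
Sat(AF (EF lock)) = {Done, Reset, Wait, Retry, Sync, Hold, Err}
Store ∉ Sat(AF (EF lock)) = {Done, Reset, Wait, Retry, Sync, Hold, Err}, so the formula does not hold at Store.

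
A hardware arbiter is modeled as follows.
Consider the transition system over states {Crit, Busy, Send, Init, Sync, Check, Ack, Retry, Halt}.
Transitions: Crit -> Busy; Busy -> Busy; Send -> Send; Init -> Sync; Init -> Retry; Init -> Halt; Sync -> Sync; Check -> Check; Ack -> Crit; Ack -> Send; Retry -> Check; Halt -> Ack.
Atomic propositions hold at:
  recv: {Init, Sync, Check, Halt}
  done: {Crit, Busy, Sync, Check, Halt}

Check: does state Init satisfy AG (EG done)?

EG done: greatest fixpoint, start Z0 = {Crit, Busy, Sync, Check, Halt}, keep only states in Sat with some successor in Z. Z1 = {Crit, Busy, Sync, Check}; fixed.
Sat(EG done) = {Crit, Busy, Sync, Check}
AG (EG done): greatest fixpoint, start Z0 = {Crit, Busy, Sync, Check}, keep only states in Sat with every successor in Z. Already a fixed point.
Sat(AG (EG done)) = {Crit, Busy, Sync, Check}
Init ∉ Sat(AG (EG done)) = {Crit, Busy, Sync, Check}, so the formula does not hold at Init.

No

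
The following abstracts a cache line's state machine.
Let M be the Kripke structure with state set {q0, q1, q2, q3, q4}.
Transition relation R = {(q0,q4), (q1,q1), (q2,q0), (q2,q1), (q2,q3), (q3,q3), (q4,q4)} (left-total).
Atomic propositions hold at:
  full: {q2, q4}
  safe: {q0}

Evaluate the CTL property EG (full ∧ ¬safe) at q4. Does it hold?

Yes

Sat(¬safe) = {q1, q2, q3, q4}
Sat(full ∧ ¬safe) = {q2, q4}
EG (full ∧ ¬safe): greatest fixpoint, start Z0 = {q2, q4}, keep only states in Sat with some successor in Z. Z1 = {q4}; fixed.
Sat(EG (full ∧ ¬safe)) = {q4}
q4 ∈ Sat(EG (full ∧ ¬safe)) = {q4}, so the formula holds at q4.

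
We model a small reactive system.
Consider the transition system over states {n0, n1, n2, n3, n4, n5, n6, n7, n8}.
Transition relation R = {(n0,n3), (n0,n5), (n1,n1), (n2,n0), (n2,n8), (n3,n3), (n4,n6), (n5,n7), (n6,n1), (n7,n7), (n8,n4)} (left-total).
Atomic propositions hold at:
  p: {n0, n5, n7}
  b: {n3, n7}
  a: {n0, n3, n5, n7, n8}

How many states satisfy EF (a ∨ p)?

Sat(a ∨ p) = {n0, n3, n5, n7, n8}
EF (a ∨ p): least fixpoint, start Z0 = {n0, n3, n5, n7, n8}, add states with some successor in Z. Z1 = {n0, n2, n3, n5, n7, n8}; fixed.
Sat(EF (a ∨ p)) = {n0, n2, n3, n5, n7, n8}
|Sat(EF (a ∨ p))| = |{n0, n2, n3, n5, n7, n8}| = 6.

6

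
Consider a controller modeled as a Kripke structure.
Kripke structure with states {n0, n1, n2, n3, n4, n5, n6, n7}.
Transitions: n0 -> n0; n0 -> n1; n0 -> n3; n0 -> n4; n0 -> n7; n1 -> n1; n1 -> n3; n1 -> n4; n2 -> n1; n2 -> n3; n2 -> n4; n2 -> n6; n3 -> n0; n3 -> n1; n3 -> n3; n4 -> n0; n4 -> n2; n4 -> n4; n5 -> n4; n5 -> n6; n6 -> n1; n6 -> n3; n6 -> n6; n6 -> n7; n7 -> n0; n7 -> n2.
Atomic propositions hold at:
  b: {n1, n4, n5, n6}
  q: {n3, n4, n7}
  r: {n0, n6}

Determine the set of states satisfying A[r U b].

A[r U b]: least fixpoint, start Z0 = Sat(b) = {n1, n4, n5, n6}, add states in Sat(r) with every successor in Z. Already a fixed point.
Sat(A[r U b]) = {n1, n4, n5, n6}

{n1, n4, n5, n6}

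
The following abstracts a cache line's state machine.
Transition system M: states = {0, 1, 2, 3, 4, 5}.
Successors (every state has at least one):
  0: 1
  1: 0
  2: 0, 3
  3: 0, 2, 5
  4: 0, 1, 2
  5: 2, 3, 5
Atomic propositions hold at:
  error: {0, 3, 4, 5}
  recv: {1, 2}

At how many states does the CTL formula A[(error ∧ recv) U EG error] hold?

2

Sat(error ∧ recv) = ∅
EG error: greatest fixpoint, start Z0 = {0, 3, 4, 5}, keep only states in Sat with some successor in Z. Z1 = {3, 4, 5}; Z2 = {3, 5}; fixed.
Sat(EG error) = {3, 5}
A[(error ∧ recv) U EG error]: least fixpoint, start Z0 = Sat(EG error) = {3, 5}, add states in Sat(error ∧ recv) with every successor in Z. Already a fixed point.
Sat(A[(error ∧ recv) U EG error]) = {3, 5}
|Sat(A[(error ∧ recv) U EG error])| = |{3, 5}| = 2.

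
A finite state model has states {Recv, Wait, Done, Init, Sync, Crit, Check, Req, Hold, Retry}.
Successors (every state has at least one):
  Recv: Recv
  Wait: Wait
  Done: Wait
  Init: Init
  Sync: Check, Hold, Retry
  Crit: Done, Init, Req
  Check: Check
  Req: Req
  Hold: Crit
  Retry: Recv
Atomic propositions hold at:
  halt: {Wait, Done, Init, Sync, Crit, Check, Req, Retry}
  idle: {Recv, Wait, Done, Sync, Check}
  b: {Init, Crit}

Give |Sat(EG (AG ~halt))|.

1

Sat(~halt) = {Recv, Hold}
AG ~halt: greatest fixpoint, start Z0 = {Recv, Hold}, keep only states in Sat with every successor in Z. Z1 = {Recv}; fixed.
Sat(AG ~halt) = {Recv}
EG (AG ~halt): greatest fixpoint, start Z0 = {Recv}, keep only states in Sat with some successor in Z. Already a fixed point.
Sat(EG (AG ~halt)) = {Recv}
|Sat(EG (AG ~halt))| = |{Recv}| = 1.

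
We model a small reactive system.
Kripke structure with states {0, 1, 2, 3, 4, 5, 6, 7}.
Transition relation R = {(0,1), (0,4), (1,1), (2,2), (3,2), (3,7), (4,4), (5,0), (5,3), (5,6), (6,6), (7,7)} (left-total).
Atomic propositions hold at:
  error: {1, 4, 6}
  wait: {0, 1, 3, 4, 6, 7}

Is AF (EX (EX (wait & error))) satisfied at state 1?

Sat(wait & error) = {1, 4, 6}
Sat(EX (wait & error)) = {s : some successor in {1, 4, 6}} = {0, 1, 4, 5, 6}
Sat(EX (EX (wait & error))) = {s : some successor in {0, 1, 4, 5, 6}} = {0, 1, 4, 5, 6}
AF (EX (EX (wait & error))): least fixpoint, start Z0 = {0, 1, 4, 5, 6}, add states with every successor in Z. Already a fixed point.
Sat(AF (EX (EX (wait & error)))) = {0, 1, 4, 5, 6}
1 ∈ Sat(AF (EX (EX (wait & error)))) = {0, 1, 4, 5, 6}, so the formula holds at 1.

Yes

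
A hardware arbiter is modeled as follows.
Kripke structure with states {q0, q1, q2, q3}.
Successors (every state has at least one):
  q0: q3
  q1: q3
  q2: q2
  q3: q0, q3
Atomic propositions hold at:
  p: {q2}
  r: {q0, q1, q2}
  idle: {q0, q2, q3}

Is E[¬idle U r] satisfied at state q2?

Yes

Sat(¬idle) = {q1}
E[¬idle U r]: least fixpoint, start Z0 = Sat(r) = {q0, q1, q2}, add states in Sat(¬idle) with some successor in Z. Already a fixed point.
Sat(E[¬idle U r]) = {q0, q1, q2}
q2 ∈ Sat(E[¬idle U r]) = {q0, q1, q2}, so the formula holds at q2.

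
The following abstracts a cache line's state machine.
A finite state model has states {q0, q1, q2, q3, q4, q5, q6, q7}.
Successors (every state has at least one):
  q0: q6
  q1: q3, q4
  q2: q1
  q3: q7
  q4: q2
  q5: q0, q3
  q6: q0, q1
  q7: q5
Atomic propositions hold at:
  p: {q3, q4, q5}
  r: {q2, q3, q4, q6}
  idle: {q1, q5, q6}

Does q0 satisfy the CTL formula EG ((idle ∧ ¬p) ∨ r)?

Sat(¬p) = {q0, q1, q2, q6, q7}
Sat(idle ∧ ¬p) = {q1, q6}
Sat((idle ∧ ¬p) ∨ r) = {q1, q2, q3, q4, q6}
EG ((idle ∧ ¬p) ∨ r): greatest fixpoint, start Z0 = {q1, q2, q3, q4, q6}, keep only states in Sat with some successor in Z. Z1 = {q1, q2, q4, q6}; fixed.
Sat(EG ((idle ∧ ¬p) ∨ r)) = {q1, q2, q4, q6}
q0 ∉ Sat(EG ((idle ∧ ¬p) ∨ r)) = {q1, q2, q4, q6}, so the formula does not hold at q0.

No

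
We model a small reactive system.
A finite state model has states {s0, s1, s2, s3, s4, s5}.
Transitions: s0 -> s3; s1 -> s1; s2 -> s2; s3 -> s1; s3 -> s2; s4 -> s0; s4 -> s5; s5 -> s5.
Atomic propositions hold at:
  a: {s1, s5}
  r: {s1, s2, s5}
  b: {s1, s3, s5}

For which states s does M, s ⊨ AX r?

Sat(AX r) = {s : every successor in {s1, s2, s5}} = {s1, s2, s3, s5}

{s1, s2, s3, s5}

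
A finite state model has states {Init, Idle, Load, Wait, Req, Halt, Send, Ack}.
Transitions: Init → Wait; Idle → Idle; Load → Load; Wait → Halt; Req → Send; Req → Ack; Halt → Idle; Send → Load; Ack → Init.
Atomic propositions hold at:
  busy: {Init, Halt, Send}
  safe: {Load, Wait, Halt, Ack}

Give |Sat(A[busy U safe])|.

A[busy U safe]: least fixpoint, start Z0 = Sat(safe) = {Load, Wait, Halt, Ack}, add states in Sat(busy) with every successor in Z. Z1 = {Init, Load, Wait, Halt, Send, Ack}; fixed.
Sat(A[busy U safe]) = {Init, Load, Wait, Halt, Send, Ack}
|Sat(A[busy U safe])| = |{Init, Load, Wait, Halt, Send, Ack}| = 6.

6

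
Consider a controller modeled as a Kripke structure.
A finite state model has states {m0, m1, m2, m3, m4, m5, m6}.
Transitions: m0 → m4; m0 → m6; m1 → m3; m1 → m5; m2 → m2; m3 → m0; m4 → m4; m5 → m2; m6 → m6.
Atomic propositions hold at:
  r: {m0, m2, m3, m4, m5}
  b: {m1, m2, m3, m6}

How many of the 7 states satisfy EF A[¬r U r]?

6

Sat(¬r) = {m1, m6}
A[¬r U r]: least fixpoint, start Z0 = Sat(r) = {m0, m2, m3, m4, m5}, add states in Sat(¬r) with every successor in Z. Z1 = {m0, m1, m2, m3, m4, m5}; fixed.
Sat(A[¬r U r]) = {m0, m1, m2, m3, m4, m5}
EF A[¬r U r]: least fixpoint, start Z0 = {m0, m1, m2, m3, m4, m5}, add states with some successor in Z. Already a fixed point.
Sat(EF A[¬r U r]) = {m0, m1, m2, m3, m4, m5}
|Sat(EF A[¬r U r])| = |{m0, m1, m2, m3, m4, m5}| = 6.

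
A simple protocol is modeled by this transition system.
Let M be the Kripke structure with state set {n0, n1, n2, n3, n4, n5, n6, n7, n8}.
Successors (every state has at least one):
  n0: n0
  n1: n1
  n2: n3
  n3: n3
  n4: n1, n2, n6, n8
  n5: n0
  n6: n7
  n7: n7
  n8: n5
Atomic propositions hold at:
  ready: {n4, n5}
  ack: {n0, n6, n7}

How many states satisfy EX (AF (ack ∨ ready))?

6

Sat(ack ∨ ready) = {n0, n4, n5, n6, n7}
AF (ack ∨ ready): least fixpoint, start Z0 = {n0, n4, n5, n6, n7}, add states with every successor in Z. Z1 = {n0, n4, n5, n6, n7, n8}; fixed.
Sat(AF (ack ∨ ready)) = {n0, n4, n5, n6, n7, n8}
Sat(EX (AF (ack ∨ ready))) = {s : some successor in {n0, n4, n5, n6, n7, n8}} = {n0, n4, n5, n6, n7, n8}
|Sat(EX (AF (ack ∨ ready)))| = |{n0, n4, n5, n6, n7, n8}| = 6.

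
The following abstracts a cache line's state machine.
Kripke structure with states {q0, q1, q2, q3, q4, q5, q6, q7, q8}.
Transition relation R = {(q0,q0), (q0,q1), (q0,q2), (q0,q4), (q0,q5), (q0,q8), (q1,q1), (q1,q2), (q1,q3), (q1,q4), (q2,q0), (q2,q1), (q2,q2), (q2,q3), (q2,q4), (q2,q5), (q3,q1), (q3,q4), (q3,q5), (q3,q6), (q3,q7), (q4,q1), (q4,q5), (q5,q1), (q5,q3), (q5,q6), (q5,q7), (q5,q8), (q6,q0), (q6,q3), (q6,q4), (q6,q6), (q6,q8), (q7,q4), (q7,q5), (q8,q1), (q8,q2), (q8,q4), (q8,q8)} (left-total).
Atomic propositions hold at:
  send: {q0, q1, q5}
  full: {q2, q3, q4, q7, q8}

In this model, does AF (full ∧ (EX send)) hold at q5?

Sat(EX send) = {s : some successor in {q0, q1, q5}} = {q0, q1, q2, q3, q4, q5, q6, q7, q8}
Sat(full ∧ (EX send)) = {q2, q3, q4, q7, q8}
AF (full ∧ (EX send)): least fixpoint, start Z0 = {q2, q3, q4, q7, q8}, add states with every successor in Z. Already a fixed point.
Sat(AF (full ∧ (EX send))) = {q2, q3, q4, q7, q8}
q5 ∉ Sat(AF (full ∧ (EX send))) = {q2, q3, q4, q7, q8}, so the formula does not hold at q5.

No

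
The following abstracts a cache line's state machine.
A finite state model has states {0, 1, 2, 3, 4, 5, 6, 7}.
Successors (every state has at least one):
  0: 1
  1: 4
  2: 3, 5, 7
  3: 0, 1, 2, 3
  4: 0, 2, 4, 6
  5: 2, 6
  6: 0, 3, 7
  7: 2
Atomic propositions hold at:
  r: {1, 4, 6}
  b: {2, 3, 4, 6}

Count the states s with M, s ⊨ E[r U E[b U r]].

5

E[b U r]: least fixpoint, start Z0 = Sat(r) = {1, 4, 6}, add states in Sat(b) with some successor in Z. Z1 = {1, 3, 4, 6}; Z2 = {1, 2, 3, 4, 6}; fixed.
Sat(E[b U r]) = {1, 2, 3, 4, 6}
E[r U E[b U r]]: least fixpoint, start Z0 = Sat(E[b U r]) = {1, 2, 3, 4, 6}, add states in Sat(r) with some successor in Z. Already a fixed point.
Sat(E[r U E[b U r]]) = {1, 2, 3, 4, 6}
|Sat(E[r U E[b U r]])| = |{1, 2, 3, 4, 6}| = 5.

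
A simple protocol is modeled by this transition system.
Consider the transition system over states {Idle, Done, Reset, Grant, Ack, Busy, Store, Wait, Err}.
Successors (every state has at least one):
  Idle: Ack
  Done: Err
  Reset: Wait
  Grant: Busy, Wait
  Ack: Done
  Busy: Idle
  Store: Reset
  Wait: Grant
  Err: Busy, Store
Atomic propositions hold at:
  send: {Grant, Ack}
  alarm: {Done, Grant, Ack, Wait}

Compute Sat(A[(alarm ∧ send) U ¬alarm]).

{Idle, Reset, Busy, Store, Err}

Sat(alarm ∧ send) = {Grant, Ack}
Sat(¬alarm) = {Idle, Reset, Busy, Store, Err}
A[(alarm ∧ send) U ¬alarm]: least fixpoint, start Z0 = Sat(¬alarm) = {Idle, Reset, Busy, Store, Err}, add states in Sat(alarm ∧ send) with every successor in Z. Already a fixed point.
Sat(A[(alarm ∧ send) U ¬alarm]) = {Idle, Reset, Busy, Store, Err}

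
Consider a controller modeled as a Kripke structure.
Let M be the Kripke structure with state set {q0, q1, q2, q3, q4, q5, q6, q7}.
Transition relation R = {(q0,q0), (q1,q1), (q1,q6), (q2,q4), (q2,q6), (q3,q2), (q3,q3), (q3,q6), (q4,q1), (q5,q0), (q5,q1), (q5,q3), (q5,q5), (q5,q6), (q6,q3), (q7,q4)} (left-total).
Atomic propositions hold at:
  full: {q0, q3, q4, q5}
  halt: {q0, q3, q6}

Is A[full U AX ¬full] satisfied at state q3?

No

Sat(¬full) = {q1, q2, q6, q7}
Sat(AX ¬full) = {s : every successor in {q1, q2, q6, q7}} = {q1, q4}
A[full U AX ¬full]: least fixpoint, start Z0 = Sat(AX ¬full) = {q1, q4}, add states in Sat(full) with every successor in Z. Already a fixed point.
Sat(A[full U AX ¬full]) = {q1, q4}
q3 ∉ Sat(A[full U AX ¬full]) = {q1, q4}, so the formula does not hold at q3.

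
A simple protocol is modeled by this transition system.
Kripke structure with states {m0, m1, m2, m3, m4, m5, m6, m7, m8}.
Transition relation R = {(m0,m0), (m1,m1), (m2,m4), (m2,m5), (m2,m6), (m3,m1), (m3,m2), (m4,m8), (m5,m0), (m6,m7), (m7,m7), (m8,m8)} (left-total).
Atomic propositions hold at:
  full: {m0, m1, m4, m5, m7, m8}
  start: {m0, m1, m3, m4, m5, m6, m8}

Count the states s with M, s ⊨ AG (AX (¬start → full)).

8

Sat(¬start) = {m2, m7}
Sat(¬start → full) = {m0, m1, m3, m4, m5, m6, m7, m8}
Sat(AX (¬start → full)) = {s : every successor in {m0, m1, m3, m4, m5, m6, m7, m8}} = {m0, m1, m2, m4, m5, m6, m7, m8}
AG (AX (¬start → full)): greatest fixpoint, start Z0 = {m0, m1, m2, m4, m5, m6, m7, m8}, keep only states in Sat with every successor in Z. Already a fixed point.
Sat(AG (AX (¬start → full))) = {m0, m1, m2, m4, m5, m6, m7, m8}
|Sat(AG (AX (¬start → full)))| = |{m0, m1, m2, m4, m5, m6, m7, m8}| = 8.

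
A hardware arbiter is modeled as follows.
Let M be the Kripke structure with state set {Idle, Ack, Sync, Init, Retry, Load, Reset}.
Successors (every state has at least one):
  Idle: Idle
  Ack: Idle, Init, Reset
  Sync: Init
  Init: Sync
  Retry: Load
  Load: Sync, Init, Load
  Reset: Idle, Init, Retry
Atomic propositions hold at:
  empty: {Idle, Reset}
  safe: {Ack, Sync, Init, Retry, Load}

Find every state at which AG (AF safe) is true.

{Sync, Init, Retry, Load}

AF safe: least fixpoint, start Z0 = {Ack, Sync, Init, Retry, Load}, add states with every successor in Z. Already a fixed point.
Sat(AF safe) = {Ack, Sync, Init, Retry, Load}
AG (AF safe): greatest fixpoint, start Z0 = {Ack, Sync, Init, Retry, Load}, keep only states in Sat with every successor in Z. Z1 = {Sync, Init, Retry, Load}; fixed.
Sat(AG (AF safe)) = {Sync, Init, Retry, Load}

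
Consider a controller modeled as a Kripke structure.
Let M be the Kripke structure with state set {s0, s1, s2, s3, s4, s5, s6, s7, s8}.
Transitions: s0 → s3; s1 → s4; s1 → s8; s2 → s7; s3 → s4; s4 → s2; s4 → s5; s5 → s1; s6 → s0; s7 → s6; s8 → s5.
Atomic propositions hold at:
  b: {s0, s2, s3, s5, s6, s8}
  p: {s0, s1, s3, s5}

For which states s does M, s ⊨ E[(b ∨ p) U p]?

{s0, s1, s3, s5, s6, s8}

Sat(b ∨ p) = {s0, s1, s2, s3, s5, s6, s8}
E[(b ∨ p) U p]: least fixpoint, start Z0 = Sat(p) = {s0, s1, s3, s5}, add states in Sat(b ∨ p) with some successor in Z. Z1 = {s0, s1, s3, s5, s6, s8}; fixed.
Sat(E[(b ∨ p) U p]) = {s0, s1, s3, s5, s6, s8}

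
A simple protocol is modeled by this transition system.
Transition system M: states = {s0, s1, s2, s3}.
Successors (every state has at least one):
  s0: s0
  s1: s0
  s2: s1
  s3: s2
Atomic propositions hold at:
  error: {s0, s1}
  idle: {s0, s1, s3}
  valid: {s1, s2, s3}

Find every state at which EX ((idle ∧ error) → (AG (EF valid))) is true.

{s3}

Sat(idle ∧ error) = {s0, s1}
EF valid: least fixpoint, start Z0 = {s1, s2, s3}, add states with some successor in Z. Already a fixed point.
Sat(EF valid) = {s1, s2, s3}
AG (EF valid): greatest fixpoint, start Z0 = {s1, s2, s3}, keep only states in Sat with every successor in Z. Z1 = {s2, s3}; Z2 = {s3}; Z3 = ∅; fixed.
Sat(AG (EF valid)) = ∅
Sat((idle ∧ error) → (AG (EF valid))) = {s2, s3}
Sat(EX ((idle ∧ error) → (AG (EF valid)))) = {s : some successor in {s2, s3}} = {s3}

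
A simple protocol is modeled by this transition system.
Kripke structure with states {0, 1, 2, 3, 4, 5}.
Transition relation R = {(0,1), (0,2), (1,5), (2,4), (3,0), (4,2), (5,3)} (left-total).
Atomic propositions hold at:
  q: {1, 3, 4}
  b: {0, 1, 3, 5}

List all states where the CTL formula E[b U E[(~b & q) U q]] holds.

Sat(~b) = {2, 4}
Sat(~b & q) = {4}
E[(~b & q) U q]: least fixpoint, start Z0 = Sat(q) = {1, 3, 4}, add states in Sat(~b & q) with some successor in Z. Already a fixed point.
Sat(E[(~b & q) U q]) = {1, 3, 4}
E[b U E[(~b & q) U q]]: least fixpoint, start Z0 = Sat(E[(~b & q) U q]) = {1, 3, 4}, add states in Sat(b) with some successor in Z. Z1 = {0, 1, 3, 4, 5}; fixed.
Sat(E[b U E[(~b & q) U q]]) = {0, 1, 3, 4, 5}

{0, 1, 3, 4, 5}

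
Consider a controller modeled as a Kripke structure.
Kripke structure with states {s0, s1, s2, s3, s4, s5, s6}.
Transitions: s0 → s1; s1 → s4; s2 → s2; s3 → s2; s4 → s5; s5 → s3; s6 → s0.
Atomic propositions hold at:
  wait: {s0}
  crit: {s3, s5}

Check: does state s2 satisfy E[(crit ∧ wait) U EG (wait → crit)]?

Sat(crit ∧ wait) = ∅
Sat(wait → crit) = {s1, s2, s3, s4, s5, s6}
EG (wait → crit): greatest fixpoint, start Z0 = {s1, s2, s3, s4, s5, s6}, keep only states in Sat with some successor in Z. Z1 = {s1, s2, s3, s4, s5}; fixed.
Sat(EG (wait → crit)) = {s1, s2, s3, s4, s5}
E[(crit ∧ wait) U EG (wait → crit)]: least fixpoint, start Z0 = Sat(EG (wait → crit)) = {s1, s2, s3, s4, s5}, add states in Sat(crit ∧ wait) with some successor in Z. Already a fixed point.
Sat(E[(crit ∧ wait) U EG (wait → crit)]) = {s1, s2, s3, s4, s5}
s2 ∈ Sat(E[(crit ∧ wait) U EG (wait → crit)]) = {s1, s2, s3, s4, s5}, so the formula holds at s2.

Yes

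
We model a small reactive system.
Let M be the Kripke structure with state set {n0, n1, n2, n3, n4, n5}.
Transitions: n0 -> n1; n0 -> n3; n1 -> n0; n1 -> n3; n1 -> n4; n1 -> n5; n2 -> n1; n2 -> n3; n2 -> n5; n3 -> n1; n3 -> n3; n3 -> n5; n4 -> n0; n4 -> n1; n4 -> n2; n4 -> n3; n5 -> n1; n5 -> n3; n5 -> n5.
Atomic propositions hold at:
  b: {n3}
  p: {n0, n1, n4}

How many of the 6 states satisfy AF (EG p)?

3

EG p: greatest fixpoint, start Z0 = {n0, n1, n4}, keep only states in Sat with some successor in Z. Already a fixed point.
Sat(EG p) = {n0, n1, n4}
AF (EG p): least fixpoint, start Z0 = {n0, n1, n4}, add states with every successor in Z. Already a fixed point.
Sat(AF (EG p)) = {n0, n1, n4}
|Sat(AF (EG p))| = |{n0, n1, n4}| = 3.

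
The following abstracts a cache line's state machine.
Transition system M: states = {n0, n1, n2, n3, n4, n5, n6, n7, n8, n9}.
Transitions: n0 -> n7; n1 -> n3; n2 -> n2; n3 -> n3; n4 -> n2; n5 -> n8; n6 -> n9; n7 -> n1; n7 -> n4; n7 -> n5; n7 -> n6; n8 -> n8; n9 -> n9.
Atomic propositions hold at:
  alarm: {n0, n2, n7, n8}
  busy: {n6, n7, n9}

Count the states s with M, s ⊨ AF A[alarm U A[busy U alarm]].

A[busy U alarm]: least fixpoint, start Z0 = Sat(alarm) = {n0, n2, n7, n8}, add states in Sat(busy) with every successor in Z. Already a fixed point.
Sat(A[busy U alarm]) = {n0, n2, n7, n8}
A[alarm U A[busy U alarm]]: least fixpoint, start Z0 = Sat(A[busy U alarm]) = {n0, n2, n7, n8}, add states in Sat(alarm) with every successor in Z. Already a fixed point.
Sat(A[alarm U A[busy U alarm]]) = {n0, n2, n7, n8}
AF A[alarm U A[busy U alarm]]: least fixpoint, start Z0 = {n0, n2, n7, n8}, add states with every successor in Z. Z1 = {n0, n2, n4, n5, n7, n8}; fixed.
Sat(AF A[alarm U A[busy U alarm]]) = {n0, n2, n4, n5, n7, n8}
|Sat(AF A[alarm U A[busy U alarm]])| = |{n0, n2, n4, n5, n7, n8}| = 6.

6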